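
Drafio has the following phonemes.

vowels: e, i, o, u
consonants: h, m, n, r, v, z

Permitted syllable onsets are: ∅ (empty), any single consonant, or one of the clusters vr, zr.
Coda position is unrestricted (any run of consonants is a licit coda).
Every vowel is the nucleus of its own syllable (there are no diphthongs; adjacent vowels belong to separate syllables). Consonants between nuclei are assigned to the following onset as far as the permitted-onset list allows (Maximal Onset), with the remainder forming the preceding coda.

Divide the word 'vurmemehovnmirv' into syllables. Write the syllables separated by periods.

vur.me.me.hovn.mirv

Vowels present: u, e, e, o, i; each is a nucleus, giving 5 syllables.
/u…e/ gap (V1→V2): /rm/ — longest licit onset from the right is /m/, leaving /r/ as coda.
/e…e/ gap (V2→V3): /m/ is a single consonant, so it becomes the next onset.
/e…o/ gap (V3→V4): just /h/ — single C goes to the following onset.
/o…i/ gap (V4→V5): /vnm/; trying suffixes from longest down, /m/ is the first permitted one, so coda /vn/ | onset /m/.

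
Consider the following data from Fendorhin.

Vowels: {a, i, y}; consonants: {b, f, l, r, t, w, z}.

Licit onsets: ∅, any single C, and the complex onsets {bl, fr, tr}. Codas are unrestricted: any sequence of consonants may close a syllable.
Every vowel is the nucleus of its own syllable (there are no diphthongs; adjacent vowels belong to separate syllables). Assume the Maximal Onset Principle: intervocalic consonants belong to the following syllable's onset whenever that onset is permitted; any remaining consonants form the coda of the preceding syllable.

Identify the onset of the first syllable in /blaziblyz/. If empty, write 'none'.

Nuclei (vowels): a, i, y → 3 syllables.
Between /a/ (V1) and /i/ (V2): just /z/ — single C goes to the following onset.
Between /i/ (V2) and /y/ (V3): /bl/ is a licit onset in full, so it all attaches to the next syllable.
Result: bla.zi.blyz.
Syllable 1 is /bla/: onset /bl/, nucleus /a/, coda ∅.

bl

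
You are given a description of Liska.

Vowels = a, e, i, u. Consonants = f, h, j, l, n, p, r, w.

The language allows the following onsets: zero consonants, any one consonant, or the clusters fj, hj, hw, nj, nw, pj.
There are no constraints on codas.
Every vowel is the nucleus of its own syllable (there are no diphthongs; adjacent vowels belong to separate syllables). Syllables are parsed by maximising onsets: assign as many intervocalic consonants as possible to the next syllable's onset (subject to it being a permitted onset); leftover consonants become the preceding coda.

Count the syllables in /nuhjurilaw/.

4

The vowels are u, u, i, a — 4 nuclei, so 4 syllables.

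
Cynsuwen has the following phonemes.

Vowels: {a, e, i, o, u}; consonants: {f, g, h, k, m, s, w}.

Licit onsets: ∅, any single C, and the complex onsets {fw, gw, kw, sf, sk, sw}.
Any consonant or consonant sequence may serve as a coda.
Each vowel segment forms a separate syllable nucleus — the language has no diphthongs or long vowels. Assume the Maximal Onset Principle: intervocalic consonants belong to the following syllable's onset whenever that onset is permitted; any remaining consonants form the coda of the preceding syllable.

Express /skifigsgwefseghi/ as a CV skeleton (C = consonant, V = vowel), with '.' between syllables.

CCV.CVCC.CCVC.CVC.CV

Vowels present: i, i, e, e, i; each is a nucleus, giving 5 syllables.
σ1/σ2 boundary: just /f/ — single C goes to the following onset.
σ2/σ3 boundary: cluster /gsgw/ — the longest permitted-onset suffix is /gw/; onset = /gw/, preceding coda = /gs/.
σ3/σ4 boundary: /fs/; trying suffixes from longest down, /s/ is the first permitted one, so coda /f/ | onset /s/.
σ4/σ5 boundary: cluster /gh/ — the longest permitted-onset suffix is /h/; onset = /h/, preceding coda = /g/.
Result: ski.figs.gwef.seg.hi.
Mapping each syllable to C/V: /ski/ → CCV, /figs/ → CVCC, /gwef/ → CCVC, /seg/ → CVC, /hi/ → CV.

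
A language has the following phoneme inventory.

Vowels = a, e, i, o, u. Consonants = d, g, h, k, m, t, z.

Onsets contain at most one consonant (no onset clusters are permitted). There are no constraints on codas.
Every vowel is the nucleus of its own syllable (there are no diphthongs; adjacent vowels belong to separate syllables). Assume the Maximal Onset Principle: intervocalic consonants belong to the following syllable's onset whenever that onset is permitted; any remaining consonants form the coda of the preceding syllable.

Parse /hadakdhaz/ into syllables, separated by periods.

Nuclei (vowels): a, a, a → 3 syllables.
σ1/σ2 boundary: /d/ is a single consonant, so it becomes the next onset.
σ2/σ3 boundary: cluster /kdh/ — the longest permitted-onset suffix is /h/; onset = /h/, preceding coda = /kd/.

ha.dakd.haz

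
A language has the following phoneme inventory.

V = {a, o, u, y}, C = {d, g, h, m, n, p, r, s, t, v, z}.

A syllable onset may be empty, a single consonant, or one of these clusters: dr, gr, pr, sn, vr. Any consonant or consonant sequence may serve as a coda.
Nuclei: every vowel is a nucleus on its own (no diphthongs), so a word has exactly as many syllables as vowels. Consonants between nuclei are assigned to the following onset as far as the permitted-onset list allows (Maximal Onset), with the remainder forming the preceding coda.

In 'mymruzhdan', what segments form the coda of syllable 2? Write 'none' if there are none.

zh

The vowels are y, u, a — 3 nuclei, so 3 syllables.
/y…u/ gap (V1→V2): cluster /mr/ — the longest permitted-onset suffix is /r/; onset = /r/, preceding coda = /m/.
/u…a/ gap (V2→V3): /zhd/ — longest licit onset from the right is /d/, leaving /zh/ as coda.
Result: mym.ruzh.dan.
Syllable 2 is /ruzh/: onset /r/, nucleus /u/, coda /zh/.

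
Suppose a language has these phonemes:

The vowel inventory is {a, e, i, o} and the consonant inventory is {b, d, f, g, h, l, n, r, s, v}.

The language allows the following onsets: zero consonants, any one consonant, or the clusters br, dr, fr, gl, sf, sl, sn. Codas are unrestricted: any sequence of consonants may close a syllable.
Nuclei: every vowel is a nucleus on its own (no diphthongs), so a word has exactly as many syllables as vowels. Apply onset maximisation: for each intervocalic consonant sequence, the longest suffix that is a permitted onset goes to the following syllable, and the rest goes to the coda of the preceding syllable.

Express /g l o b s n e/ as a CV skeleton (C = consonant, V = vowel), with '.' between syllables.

CCVC.CCV

Nuclei (vowels): o, e → 2 syllables.
/o…e/ gap (V1→V2): /bsn/ splits as /b/ + /sn/ (/sn/ is the longest suffix that is a licit onset).
So the parse is glob.sne.
Mapping each syllable to C/V: /glob/ → CCVC, /sne/ → CCV.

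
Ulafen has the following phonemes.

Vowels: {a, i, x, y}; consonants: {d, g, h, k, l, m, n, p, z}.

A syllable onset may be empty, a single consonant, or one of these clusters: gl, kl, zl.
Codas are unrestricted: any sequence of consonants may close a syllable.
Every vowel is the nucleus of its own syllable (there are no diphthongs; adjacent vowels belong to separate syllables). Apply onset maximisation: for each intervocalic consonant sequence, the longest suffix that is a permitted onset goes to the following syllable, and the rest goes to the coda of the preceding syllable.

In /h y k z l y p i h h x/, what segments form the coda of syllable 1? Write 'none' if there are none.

The vowels are y, y, i, x — 4 nuclei, so 4 syllables.
σ1/σ2 boundary: /kzl/; trying suffixes from longest down, /zl/ is the first permitted one, so coda /k/ | onset /zl/.
σ2/σ3 boundary: just /p/ — single C goes to the following onset.
σ3/σ4 boundary: /hh/ — longest licit onset from the right is /h/, leaving /h/ as coda.
Syllabification: hyk.zly.pih.hx.
Syllable 1 is /hyk/: onset /h/, nucleus /y/, coda /k/.

k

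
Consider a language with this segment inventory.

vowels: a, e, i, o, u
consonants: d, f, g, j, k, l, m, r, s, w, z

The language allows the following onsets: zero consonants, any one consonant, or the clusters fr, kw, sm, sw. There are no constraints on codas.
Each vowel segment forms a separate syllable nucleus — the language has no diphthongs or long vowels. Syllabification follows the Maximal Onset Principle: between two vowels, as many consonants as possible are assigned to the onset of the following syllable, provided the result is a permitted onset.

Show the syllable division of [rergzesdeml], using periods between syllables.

The vowels are e, e, e — 3 nuclei, so 3 syllables.
/e…e/ gap (V1→V2): /rgz/ splits as /rg/ + /z/ (/z/ is the longest suffix that is a licit onset).
/e…e/ gap (V2→V3): cluster /sd/ — the longest permitted-onset suffix is /d/; onset = /d/, preceding coda = /s/.

rerg.zes.deml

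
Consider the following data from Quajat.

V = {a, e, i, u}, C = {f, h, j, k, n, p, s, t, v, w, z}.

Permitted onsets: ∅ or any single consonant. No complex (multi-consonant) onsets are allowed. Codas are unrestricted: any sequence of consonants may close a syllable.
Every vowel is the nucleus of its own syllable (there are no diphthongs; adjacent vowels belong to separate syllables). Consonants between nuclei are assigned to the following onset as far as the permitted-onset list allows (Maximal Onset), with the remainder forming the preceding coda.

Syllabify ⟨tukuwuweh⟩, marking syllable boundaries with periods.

tu.ku.wu.weh

The vowels are u, u, u, e — 4 nuclei, so 4 syllables.
V1 /u/ – V2 /u/: /k/ → onset of the next syllable (single consonants are always licit onsets).
V2 /u/ – V3 /u/: /w/ is a single consonant, so it becomes the next onset.
V3 /u/ – V4 /e/: /w/ is a single consonant, so it becomes the next onset.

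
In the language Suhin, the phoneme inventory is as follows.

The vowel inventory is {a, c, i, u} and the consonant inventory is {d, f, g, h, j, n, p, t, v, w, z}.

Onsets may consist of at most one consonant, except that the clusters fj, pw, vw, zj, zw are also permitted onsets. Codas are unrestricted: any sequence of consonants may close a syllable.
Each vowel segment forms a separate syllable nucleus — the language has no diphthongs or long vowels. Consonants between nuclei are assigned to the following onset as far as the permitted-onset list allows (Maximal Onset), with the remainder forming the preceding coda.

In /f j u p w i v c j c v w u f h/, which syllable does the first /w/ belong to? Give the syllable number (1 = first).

2

Vowels present: u, i, c, c, u; each is a nucleus, giving 5 syllables.
Between /u/ (V1) and /i/ (V2): cluster /pw/ — /pw/ is itself a permitted onset, so the whole cluster goes right; preceding coda = ∅.
Between /i/ (V2) and /c/ (V3): just /v/ — single C goes to the following onset.
Between /c/ (V3) and /c/ (V4): /j/ is a single consonant, so it becomes the next onset.
Between /c/ (V4) and /u/ (V5): /vw/ — entire cluster is a permitted onset → onset /vw/, coda ∅.
Result: fju.pwi.vc.jc.vwufh.
The first /w/ is in the onset of syllable 2 (/pwi/).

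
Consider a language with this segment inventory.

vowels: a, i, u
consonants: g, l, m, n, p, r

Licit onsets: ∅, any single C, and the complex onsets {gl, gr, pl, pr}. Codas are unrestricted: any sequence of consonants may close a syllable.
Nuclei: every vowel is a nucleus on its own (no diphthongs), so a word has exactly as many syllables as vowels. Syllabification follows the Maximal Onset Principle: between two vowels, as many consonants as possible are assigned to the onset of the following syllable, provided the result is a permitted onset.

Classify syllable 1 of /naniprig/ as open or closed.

The vowels are a, i, i — 3 nuclei, so 3 syllables.
Between /a/ (V1) and /i/ (V2): /n/ is a single consonant, so it becomes the next onset.
Between /i/ (V2) and /i/ (V3): /pr/ — entire cluster is a permitted onset → onset /pr/, coda ∅.
Syllabification: na.ni.prig.
Syllable 1 is /na/; it ends in its nucleus with no coda, so it is open.

open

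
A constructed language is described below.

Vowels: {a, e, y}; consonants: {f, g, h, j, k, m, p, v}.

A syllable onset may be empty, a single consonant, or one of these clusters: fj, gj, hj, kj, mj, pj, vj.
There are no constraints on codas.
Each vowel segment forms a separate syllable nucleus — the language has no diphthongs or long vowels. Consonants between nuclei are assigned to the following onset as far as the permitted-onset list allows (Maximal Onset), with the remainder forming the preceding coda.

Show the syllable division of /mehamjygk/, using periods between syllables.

Vowels present: e, a, y; each is a nucleus, giving 3 syllables.
/e…a/ gap (V1→V2): just /h/ — single C goes to the following onset.
/a…y/ gap (V2→V3): /mj/ — entire cluster is a permitted onset → onset /mj/, coda ∅.

me.ha.mjygk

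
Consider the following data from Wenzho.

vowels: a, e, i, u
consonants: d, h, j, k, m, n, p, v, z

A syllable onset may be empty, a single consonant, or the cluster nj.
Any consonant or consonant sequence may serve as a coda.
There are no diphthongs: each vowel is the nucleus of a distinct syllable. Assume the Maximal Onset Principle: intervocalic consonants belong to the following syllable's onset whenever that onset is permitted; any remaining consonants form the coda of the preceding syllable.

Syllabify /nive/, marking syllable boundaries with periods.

ni.ve

Vowels present: i, e; each is a nucleus, giving 2 syllables.
V1 /i/ – V2 /e/: just /v/ — single C goes to the following onset.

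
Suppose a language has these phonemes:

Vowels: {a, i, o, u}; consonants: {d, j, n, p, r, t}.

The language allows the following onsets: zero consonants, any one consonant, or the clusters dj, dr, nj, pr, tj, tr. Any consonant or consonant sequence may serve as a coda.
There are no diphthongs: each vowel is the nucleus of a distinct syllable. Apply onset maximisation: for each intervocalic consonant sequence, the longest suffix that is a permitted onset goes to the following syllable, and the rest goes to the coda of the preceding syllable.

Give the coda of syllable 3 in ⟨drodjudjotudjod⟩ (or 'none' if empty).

none

Vowels present: o, u, o, u, o; each is a nucleus, giving 5 syllables.
V1 /o/ – V2 /u/: /dj/ is a licit onset in full, so it all attaches to the next syllable.
V2 /u/ – V3 /o/: cluster /dj/ — /dj/ is itself a permitted onset, so the whole cluster goes right; preceding coda = ∅.
V3 /o/ – V4 /u/: /t/ → onset of the next syllable (single consonants are always licit onsets).
V4 /u/ – V5 /o/: /dj/ — entire cluster is a permitted onset → onset /dj/, coda ∅.
Putting it together: dro.dju.djo.tu.djod.
Syllable 3 is /djo/: onset /dj/, nucleus /o/, coda ∅.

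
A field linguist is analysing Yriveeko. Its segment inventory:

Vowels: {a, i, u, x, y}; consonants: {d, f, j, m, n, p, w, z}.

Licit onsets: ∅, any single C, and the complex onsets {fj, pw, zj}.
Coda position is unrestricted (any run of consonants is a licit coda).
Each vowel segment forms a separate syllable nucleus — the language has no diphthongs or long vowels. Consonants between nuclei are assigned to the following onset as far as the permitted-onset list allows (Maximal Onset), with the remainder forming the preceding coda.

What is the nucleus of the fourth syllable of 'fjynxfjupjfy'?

The vowels are y, x, u, y — 4 nuclei, so 4 syllables.
The fourth nucleus (vowel 4 from the left) is /y/.

y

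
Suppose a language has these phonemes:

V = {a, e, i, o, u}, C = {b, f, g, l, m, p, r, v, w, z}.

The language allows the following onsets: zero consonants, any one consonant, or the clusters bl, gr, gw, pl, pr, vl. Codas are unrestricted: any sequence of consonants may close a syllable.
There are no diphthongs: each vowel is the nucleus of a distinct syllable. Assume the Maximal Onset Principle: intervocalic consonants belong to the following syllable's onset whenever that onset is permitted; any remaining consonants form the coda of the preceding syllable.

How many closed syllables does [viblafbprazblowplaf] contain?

4

Vowels present: i, a, a, o, a; each is a nucleus, giving 5 syllables.
Between /i/ (V1) and /a/ (V2): cluster /bl/ — /bl/ is itself a permitted onset, so the whole cluster goes right; preceding coda = ∅.
Between /a/ (V2) and /a/ (V3): cluster /fbpr/ — the longest permitted-onset suffix is /pr/; onset = /pr/, preceding coda = /fb/.
Between /a/ (V3) and /o/ (V4): /zbl/ — longest licit onset from the right is /bl/, leaving /z/ as coda.
Between /o/ (V4) and /a/ (V5): /wpl/; trying suffixes from longest down, /pl/ is the first permitted one, so coda /w/ | onset /pl/.
Result: vi.blafb.praz.blow.plaf.
Classifying each syllable: /vi/ (open), /blafb/ (closed), /praz/ (closed), /blow/ (closed), /plaf/ (closed).
Closed syllables: 4.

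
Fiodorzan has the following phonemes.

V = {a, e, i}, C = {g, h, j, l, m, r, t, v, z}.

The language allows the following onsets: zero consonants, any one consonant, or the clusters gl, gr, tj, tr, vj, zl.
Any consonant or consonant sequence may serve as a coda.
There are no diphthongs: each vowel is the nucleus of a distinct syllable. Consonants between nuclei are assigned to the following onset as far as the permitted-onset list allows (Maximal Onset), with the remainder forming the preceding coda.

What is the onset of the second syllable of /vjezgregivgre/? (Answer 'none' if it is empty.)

Nuclei (vowels): e, e, i, e → 4 syllables.
σ1/σ2 boundary: /zgr/; trying suffixes from longest down, /gr/ is the first permitted one, so coda /z/ | onset /gr/.
σ2/σ3 boundary: just /g/ — single C goes to the following onset.
σ3/σ4 boundary: /vgr/ splits as /v/ + /gr/ (/gr/ is the longest suffix that is a licit onset).
So the parse is vjez.gre.giv.gre.
Syllable 2 is /gre/: onset /gr/, nucleus /e/, coda ∅.

gr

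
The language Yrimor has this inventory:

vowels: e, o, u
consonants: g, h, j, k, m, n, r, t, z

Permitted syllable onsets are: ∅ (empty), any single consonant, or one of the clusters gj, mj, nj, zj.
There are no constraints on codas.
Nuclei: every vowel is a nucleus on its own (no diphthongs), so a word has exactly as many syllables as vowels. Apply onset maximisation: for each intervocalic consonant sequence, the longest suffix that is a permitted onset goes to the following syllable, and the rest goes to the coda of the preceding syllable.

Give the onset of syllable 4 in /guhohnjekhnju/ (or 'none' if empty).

Vowels present: u, o, e, u; each is a nucleus, giving 4 syllables.
σ1/σ2 boundary: just /h/ — single C goes to the following onset.
σ2/σ3 boundary: /hnj/; trying suffixes from longest down, /nj/ is the first permitted one, so coda /h/ | onset /nj/.
σ3/σ4 boundary: /khnj/ — longest licit onset from the right is /nj/, leaving /kh/ as coda.
Syllabification: gu.hoh.njekh.nju.
Syllable 4 is /nju/: onset /nj/, nucleus /u/, coda ∅.

nj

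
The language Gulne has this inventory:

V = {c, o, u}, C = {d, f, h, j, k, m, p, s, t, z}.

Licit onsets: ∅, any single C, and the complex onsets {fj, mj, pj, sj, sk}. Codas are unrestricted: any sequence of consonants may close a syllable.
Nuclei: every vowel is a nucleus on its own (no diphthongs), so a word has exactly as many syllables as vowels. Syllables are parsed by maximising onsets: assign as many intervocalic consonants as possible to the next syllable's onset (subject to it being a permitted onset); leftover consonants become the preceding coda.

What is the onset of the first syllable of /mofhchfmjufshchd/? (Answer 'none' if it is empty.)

m

Nuclei (vowels): o, c, u, c → 4 syllables.
V1 /o/ – V2 /c/: /fh/ splits as /f/ + /h/ (/h/ is the longest suffix that is a licit onset).
V2 /c/ – V3 /u/: /hfmj/ splits as /hf/ + /mj/ (/mj/ is the longest suffix that is a licit onset).
V3 /u/ – V4 /c/: /fsh/; trying suffixes from longest down, /h/ is the first permitted one, so coda /fs/ | onset /h/.
Syllabification: mof.hchf.mjufs.hchd.
Syllable 1 is /mof/: onset /m/, nucleus /o/, coda /f/.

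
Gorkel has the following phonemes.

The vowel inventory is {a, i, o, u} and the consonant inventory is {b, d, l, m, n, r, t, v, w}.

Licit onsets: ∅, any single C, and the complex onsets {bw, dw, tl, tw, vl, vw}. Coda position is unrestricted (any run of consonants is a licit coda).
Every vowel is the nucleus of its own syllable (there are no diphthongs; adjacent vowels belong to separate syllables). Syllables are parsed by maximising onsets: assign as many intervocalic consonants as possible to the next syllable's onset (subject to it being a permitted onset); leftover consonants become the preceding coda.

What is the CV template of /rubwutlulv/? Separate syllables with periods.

Vowels present: u, u, u; each is a nucleus, giving 3 syllables.
/u…u/ gap (V1→V2): /bw/ — entire cluster is a permitted onset → onset /bw/, coda ∅.
/u…u/ gap (V2→V3): cluster /tl/ — /tl/ is itself a permitted onset, so the whole cluster goes right; preceding coda = ∅.
Result: ru.bwu.tlulv.
Mapping each syllable to C/V: /ru/ → CV, /bwu/ → CCV, /tlulv/ → CCVCC.

CV.CCV.CCVCC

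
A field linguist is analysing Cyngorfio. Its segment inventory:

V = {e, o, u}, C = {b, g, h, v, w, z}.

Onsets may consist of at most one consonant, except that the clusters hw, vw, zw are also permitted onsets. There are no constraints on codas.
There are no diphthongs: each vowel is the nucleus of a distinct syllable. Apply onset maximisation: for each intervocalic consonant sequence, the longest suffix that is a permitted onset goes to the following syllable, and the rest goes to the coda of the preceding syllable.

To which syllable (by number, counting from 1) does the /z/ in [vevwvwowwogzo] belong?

Nuclei (vowels): e, o, o, o → 4 syllables.
σ1/σ2 boundary: /vwvw/ splits as /vw/ + /vw/ (/vw/ is the longest suffix that is a licit onset).
σ2/σ3 boundary: /ww/ — longest licit onset from the right is /w/, leaving /w/ as coda.
σ3/σ4 boundary: /gz/ — longest licit onset from the right is /z/, leaving /g/ as coda.
Putting it together: vevw.vwow.wog.zo.
The /z/ is in the onset of syllable 4 (/zo/).

4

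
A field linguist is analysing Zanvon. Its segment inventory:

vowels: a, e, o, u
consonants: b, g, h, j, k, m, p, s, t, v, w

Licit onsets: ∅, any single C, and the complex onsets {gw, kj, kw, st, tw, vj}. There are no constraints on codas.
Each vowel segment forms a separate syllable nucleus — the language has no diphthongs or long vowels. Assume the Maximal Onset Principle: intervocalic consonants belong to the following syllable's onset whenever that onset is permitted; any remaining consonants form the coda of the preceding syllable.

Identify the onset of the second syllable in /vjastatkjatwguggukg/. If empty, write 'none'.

The vowels are a, a, a, u, u — 5 nuclei, so 5 syllables.
/a…a/ gap (V1→V2): /st/ is a licit onset in full, so it all attaches to the next syllable.
/a…a/ gap (V2→V3): /tkj/ splits as /t/ + /kj/ (/kj/ is the longest suffix that is a licit onset).
/a…u/ gap (V3→V4): /twg/ splits as /tw/ + /g/ (/g/ is the longest suffix that is a licit onset).
/u…u/ gap (V4→V5): cluster /gg/ — the longest permitted-onset suffix is /g/; onset = /g/, preceding coda = /g/.
Putting it together: vja.stat.kjatw.gug.gukg.
Syllable 2 is /stat/: onset /st/, nucleus /a/, coda /t/.

st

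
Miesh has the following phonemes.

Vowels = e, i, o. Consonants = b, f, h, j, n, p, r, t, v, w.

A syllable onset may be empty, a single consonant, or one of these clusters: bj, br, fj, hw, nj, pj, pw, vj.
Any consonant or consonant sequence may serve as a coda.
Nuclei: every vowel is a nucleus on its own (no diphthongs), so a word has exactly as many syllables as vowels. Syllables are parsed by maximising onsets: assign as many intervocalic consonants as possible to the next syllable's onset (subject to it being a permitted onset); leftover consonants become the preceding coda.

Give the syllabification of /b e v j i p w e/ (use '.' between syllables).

Vowels present: e, i, e; each is a nucleus, giving 3 syllables.
Between /e/ (V1) and /i/ (V2): cluster /vj/ — /vj/ is itself a permitted onset, so the whole cluster goes right; preceding coda = ∅.
Between /i/ (V2) and /e/ (V3): /pw/ is a licit onset in full, so it all attaches to the next syllable.

be.vji.pwe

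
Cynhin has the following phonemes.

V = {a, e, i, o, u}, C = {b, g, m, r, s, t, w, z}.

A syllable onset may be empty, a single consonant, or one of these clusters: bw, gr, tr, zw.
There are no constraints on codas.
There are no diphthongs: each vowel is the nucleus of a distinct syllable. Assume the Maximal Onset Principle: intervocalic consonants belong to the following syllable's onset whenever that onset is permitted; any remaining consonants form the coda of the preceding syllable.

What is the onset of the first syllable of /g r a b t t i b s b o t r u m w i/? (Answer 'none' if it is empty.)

Vowels present: a, i, o, u, i; each is a nucleus, giving 5 syllables.
σ1/σ2 boundary: /btt/ splits as /bt/ + /t/ (/t/ is the longest suffix that is a licit onset).
σ2/σ3 boundary: /bsb/ — longest licit onset from the right is /b/, leaving /bs/ as coda.
σ3/σ4 boundary: cluster /tr/ — /tr/ is itself a permitted onset, so the whole cluster goes right; preceding coda = ∅.
σ4/σ5 boundary: /mw/ — longest licit onset from the right is /w/, leaving /m/ as coda.
So the parse is grabt.tibs.bo.trum.wi.
Syllable 1 is /grabt/: onset /gr/, nucleus /a/, coda /bt/.

gr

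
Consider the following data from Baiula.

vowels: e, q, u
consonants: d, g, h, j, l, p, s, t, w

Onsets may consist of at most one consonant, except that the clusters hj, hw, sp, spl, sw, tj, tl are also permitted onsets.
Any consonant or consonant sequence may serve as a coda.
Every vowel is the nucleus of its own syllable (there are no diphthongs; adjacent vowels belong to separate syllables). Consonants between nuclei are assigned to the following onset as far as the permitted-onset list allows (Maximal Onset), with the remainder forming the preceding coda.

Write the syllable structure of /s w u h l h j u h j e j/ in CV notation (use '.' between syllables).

CCVCC.CCV.CCVC

Nuclei (vowels): u, u, e → 3 syllables.
σ1/σ2 boundary: /hlhj/ splits as /hl/ + /hj/ (/hj/ is the longest suffix that is a licit onset).
σ2/σ3 boundary: /hj/ is a licit onset in full, so it all attaches to the next syllable.
So the parse is swuhl.hju.hjej.
Mapping each syllable to C/V: /swuhl/ → CCVCC, /hju/ → CCV, /hjej/ → CCVC.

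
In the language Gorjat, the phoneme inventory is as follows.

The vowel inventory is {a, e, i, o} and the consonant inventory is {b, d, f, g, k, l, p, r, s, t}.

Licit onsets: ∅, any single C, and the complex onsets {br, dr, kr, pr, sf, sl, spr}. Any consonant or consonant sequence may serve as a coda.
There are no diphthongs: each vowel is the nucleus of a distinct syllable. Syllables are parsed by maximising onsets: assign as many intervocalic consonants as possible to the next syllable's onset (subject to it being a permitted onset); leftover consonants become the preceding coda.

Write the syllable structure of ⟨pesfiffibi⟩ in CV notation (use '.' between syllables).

CV.CCVC.CV.CV

The vowels are e, i, i, i — 4 nuclei, so 4 syllables.
V1 /e/ – V2 /i/: cluster /sf/ — /sf/ is itself a permitted onset, so the whole cluster goes right; preceding coda = ∅.
V2 /i/ – V3 /i/: /ff/ splits as /f/ + /f/ (/f/ is the longest suffix that is a licit onset).
V3 /i/ – V4 /i/: /b/ is a single consonant, so it becomes the next onset.
So the parse is pe.sfif.fi.bi.
Mapping each syllable to C/V: /pe/ → CV, /sfif/ → CCVC, /fi/ → CV, /bi/ → CV.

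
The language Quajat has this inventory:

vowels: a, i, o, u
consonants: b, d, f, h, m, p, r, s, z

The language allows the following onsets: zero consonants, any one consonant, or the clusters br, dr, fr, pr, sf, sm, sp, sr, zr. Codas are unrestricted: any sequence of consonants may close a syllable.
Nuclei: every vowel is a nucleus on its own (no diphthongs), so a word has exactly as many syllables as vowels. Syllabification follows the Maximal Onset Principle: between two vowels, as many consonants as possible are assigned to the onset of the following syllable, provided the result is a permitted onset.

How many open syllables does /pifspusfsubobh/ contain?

1

The vowels are i, u, u, o — 4 nuclei, so 4 syllables.
σ1/σ2 boundary: /fsp/; trying suffixes from longest down, /sp/ is the first permitted one, so coda /f/ | onset /sp/.
σ2/σ3 boundary: /sfs/; trying suffixes from longest down, /s/ is the first permitted one, so coda /sf/ | onset /s/.
σ3/σ4 boundary: /b/ is a single consonant, so it becomes the next onset.
Putting it together: pif.spusf.su.bobh.
Classifying each syllable: /pif/ (closed), /spusf/ (closed), /su/ (open), /bobh/ (closed).
Open syllables: 1.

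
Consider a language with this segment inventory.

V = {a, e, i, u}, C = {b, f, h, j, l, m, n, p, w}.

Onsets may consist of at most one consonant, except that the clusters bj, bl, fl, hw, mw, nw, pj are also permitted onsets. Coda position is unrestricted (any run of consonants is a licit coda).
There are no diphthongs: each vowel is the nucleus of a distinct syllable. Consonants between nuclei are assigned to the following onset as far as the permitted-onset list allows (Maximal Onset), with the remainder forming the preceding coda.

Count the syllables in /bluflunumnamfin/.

The vowels are u, u, u, a, i — 5 nuclei, so 5 syllables.

5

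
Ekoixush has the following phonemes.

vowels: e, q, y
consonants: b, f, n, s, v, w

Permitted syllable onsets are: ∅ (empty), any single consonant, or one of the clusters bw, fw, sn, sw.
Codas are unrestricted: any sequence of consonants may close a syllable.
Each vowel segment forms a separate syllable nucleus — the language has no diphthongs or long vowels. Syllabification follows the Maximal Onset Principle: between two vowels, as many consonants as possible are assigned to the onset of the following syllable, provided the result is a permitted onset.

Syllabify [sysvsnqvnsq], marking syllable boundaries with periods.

sysv.snqvn.sq

The vowels are y, q, q — 3 nuclei, so 3 syllables.
/y…q/ gap (V1→V2): /svsn/; trying suffixes from longest down, /sn/ is the first permitted one, so coda /sv/ | onset /sn/.
/q…q/ gap (V2→V3): /vns/ — longest licit onset from the right is /s/, leaving /vn/ as coda.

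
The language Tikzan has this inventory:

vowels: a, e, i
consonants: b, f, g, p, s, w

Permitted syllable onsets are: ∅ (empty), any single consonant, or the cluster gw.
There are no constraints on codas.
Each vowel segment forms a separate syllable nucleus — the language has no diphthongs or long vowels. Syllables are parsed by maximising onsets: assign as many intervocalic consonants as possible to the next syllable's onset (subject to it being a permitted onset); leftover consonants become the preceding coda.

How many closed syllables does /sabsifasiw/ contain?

Nuclei (vowels): a, i, a, i → 4 syllables.
/a…i/ gap (V1→V2): /bs/ splits as /b/ + /s/ (/s/ is the longest suffix that is a licit onset).
/i…a/ gap (V2→V3): /f/ is a single consonant, so it becomes the next onset.
/a…i/ gap (V3→V4): /s/ → onset of the next syllable (single consonants are always licit onsets).
Syllabification: sab.si.fa.siw.
Classifying each syllable: /sab/ (closed), /si/ (open), /fa/ (open), /siw/ (closed).
Closed syllables: 2.

2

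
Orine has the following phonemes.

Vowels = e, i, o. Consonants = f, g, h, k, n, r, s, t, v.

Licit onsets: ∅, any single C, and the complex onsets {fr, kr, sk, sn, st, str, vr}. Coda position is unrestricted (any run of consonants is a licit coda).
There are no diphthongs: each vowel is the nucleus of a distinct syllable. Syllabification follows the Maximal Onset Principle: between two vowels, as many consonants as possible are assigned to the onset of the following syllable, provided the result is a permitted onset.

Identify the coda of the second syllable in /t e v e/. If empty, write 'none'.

Nuclei (vowels): e, e → 2 syllables.
/e…e/ gap (V1→V2): /v/ → onset of the next syllable (single consonants are always licit onsets).
Syllabification: te.ve.
Syllable 2 is /ve/: onset /v/, nucleus /e/, coda ∅.

none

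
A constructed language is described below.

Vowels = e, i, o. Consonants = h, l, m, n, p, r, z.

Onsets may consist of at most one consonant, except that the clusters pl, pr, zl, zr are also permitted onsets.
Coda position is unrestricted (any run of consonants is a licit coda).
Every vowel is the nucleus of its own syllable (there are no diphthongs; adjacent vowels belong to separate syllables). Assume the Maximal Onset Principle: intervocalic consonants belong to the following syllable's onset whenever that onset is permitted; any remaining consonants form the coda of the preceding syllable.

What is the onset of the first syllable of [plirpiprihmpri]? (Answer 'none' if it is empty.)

pl

Vowels present: i, i, i, i; each is a nucleus, giving 4 syllables.
σ1/σ2 boundary: cluster /rp/ — the longest permitted-onset suffix is /p/; onset = /p/, preceding coda = /r/.
σ2/σ3 boundary: /pr/ is a licit onset in full, so it all attaches to the next syllable.
σ3/σ4 boundary: cluster /hmpr/ — the longest permitted-onset suffix is /pr/; onset = /pr/, preceding coda = /hm/.
Syllabification: plir.pi.prihm.pri.
Syllable 1 is /plir/: onset /pl/, nucleus /i/, coda /r/.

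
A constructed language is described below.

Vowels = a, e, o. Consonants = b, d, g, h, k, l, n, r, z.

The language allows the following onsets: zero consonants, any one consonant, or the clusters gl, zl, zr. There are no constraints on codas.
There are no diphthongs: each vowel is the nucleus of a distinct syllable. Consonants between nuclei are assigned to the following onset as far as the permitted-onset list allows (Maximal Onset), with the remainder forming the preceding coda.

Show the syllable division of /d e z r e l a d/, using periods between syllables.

de.zre.lad

Vowels present: e, e, a; each is a nucleus, giving 3 syllables.
/e…e/ gap (V1→V2): /zr/ — entire cluster is a permitted onset → onset /zr/, coda ∅.
/e…a/ gap (V2→V3): /l/ → onset of the next syllable (single consonants are always licit onsets).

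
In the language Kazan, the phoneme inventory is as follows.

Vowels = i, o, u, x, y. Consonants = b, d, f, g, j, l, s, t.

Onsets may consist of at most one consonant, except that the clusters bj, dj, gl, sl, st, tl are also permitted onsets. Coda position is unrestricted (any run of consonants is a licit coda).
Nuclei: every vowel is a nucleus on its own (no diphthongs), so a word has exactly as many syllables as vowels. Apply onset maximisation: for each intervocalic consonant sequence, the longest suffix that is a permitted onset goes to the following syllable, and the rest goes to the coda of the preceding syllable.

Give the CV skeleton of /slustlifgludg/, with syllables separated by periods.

CCVC.CCVC.CCVCC

Vowels present: u, i, u; each is a nucleus, giving 3 syllables.
Between /u/ (V1) and /i/ (V2): /stl/ splits as /s/ + /tl/ (/tl/ is the longest suffix that is a licit onset).
Between /i/ (V2) and /u/ (V3): /fgl/ splits as /f/ + /gl/ (/gl/ is the longest suffix that is a licit onset).
Syllabification: slus.tlif.gludg.
Mapping each syllable to C/V: /slus/ → CCVC, /tlif/ → CCVC, /gludg/ → CCVCC.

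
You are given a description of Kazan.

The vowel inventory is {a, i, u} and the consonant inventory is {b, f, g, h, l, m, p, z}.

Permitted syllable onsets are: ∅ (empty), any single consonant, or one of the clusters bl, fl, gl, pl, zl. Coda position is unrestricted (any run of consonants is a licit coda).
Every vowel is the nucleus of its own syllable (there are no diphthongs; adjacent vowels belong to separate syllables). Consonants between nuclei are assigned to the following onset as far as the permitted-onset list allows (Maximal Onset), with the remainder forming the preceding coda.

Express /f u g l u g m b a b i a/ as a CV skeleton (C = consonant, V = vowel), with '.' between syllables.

The vowels are u, u, a, i, a — 5 nuclei, so 5 syllables.
V1 /u/ – V2 /u/: /gl/ is a licit onset in full, so it all attaches to the next syllable.
V2 /u/ – V3 /a/: /gmb/ splits as /gm/ + /b/ (/b/ is the longest suffix that is a licit onset).
V3 /a/ – V4 /i/: /b/ is a single consonant, so it becomes the next onset.
V4 /i/ – V5 /a/: hiatus — the boundary sits between the two vowels.
Putting it together: fu.glugm.ba.bi.a.
Mapping each syllable to C/V: /fu/ → CV, /glugm/ → CCVCC, /ba/ → CV, /bi/ → CV, /a/ → V.

CV.CCVCC.CV.CV.V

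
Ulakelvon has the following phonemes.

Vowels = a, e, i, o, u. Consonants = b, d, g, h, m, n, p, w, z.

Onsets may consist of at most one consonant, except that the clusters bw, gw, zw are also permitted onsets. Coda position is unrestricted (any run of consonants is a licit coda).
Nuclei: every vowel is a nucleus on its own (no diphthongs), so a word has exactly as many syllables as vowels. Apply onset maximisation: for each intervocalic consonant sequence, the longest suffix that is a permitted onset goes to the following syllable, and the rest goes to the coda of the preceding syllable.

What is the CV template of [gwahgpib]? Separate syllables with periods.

Nuclei (vowels): a, i → 2 syllables.
/a…i/ gap (V1→V2): cluster /hgp/ — the longest permitted-onset suffix is /p/; onset = /p/, preceding coda = /hg/.
Syllabification: gwahg.pib.
Mapping each syllable to C/V: /gwahg/ → CCVCC, /pib/ → CVC.

CCVCC.CVC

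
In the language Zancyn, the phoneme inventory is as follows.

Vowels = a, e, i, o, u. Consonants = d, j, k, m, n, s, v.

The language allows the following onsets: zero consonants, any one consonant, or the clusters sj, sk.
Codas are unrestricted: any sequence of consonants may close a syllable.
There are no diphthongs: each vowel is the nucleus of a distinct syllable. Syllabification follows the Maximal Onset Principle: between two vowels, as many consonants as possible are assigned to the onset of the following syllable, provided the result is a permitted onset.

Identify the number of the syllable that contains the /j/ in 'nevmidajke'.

The vowels are e, i, a, e — 4 nuclei, so 4 syllables.
σ1/σ2 boundary: cluster /vm/ — the longest permitted-onset suffix is /m/; onset = /m/, preceding coda = /v/.
σ2/σ3 boundary: just /d/ — single C goes to the following onset.
σ3/σ4 boundary: cluster /jk/ — the longest permitted-onset suffix is /k/; onset = /k/, preceding coda = /j/.
Result: nev.mi.daj.ke.
The /j/ is in the coda of syllable 3 (/daj/).

3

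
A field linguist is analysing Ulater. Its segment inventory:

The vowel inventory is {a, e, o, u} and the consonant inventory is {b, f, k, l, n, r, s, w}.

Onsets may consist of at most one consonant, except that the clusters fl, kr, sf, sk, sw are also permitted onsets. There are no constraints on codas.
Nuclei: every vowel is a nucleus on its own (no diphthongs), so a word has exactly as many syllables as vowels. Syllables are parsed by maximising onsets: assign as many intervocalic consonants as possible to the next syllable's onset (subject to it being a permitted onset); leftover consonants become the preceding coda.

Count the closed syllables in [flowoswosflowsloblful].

4

Vowels present: o, o, o, o, o, u; each is a nucleus, giving 6 syllables.
V1 /o/ – V2 /o/: /w/ → onset of the next syllable (single consonants are always licit onsets).
V2 /o/ – V3 /o/: /sw/ — entire cluster is a permitted onset → onset /sw/, coda ∅.
V3 /o/ – V4 /o/: /sfl/ splits as /s/ + /fl/ (/fl/ is the longest suffix that is a licit onset).
V4 /o/ – V5 /o/: /wsl/ — longest licit onset from the right is /l/, leaving /ws/ as coda.
V5 /o/ – V6 /u/: /blf/ — longest licit onset from the right is /f/, leaving /bl/ as coda.
Putting it together: flo.wo.swos.flows.lobl.ful.
Classifying each syllable: /flo/ (open), /wo/ (open), /swos/ (closed), /flows/ (closed), /lobl/ (closed), /ful/ (closed).
Closed syllables: 4.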